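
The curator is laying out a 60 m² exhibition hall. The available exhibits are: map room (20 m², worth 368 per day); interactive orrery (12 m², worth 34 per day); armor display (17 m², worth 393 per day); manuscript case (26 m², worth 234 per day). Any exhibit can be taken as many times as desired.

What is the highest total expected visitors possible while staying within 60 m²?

1179

3×armor display uses 51 of the 60 m² and totals 1179.
Nothing else within 60 m² beats 1179.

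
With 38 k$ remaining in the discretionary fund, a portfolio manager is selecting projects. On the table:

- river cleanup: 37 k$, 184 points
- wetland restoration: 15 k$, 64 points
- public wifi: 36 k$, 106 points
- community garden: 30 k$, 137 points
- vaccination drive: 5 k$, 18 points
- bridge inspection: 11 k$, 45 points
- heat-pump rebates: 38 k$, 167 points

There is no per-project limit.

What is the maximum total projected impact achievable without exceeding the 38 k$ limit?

184

By projected impact per k$: river cleanup 4.97, community garden 4.57, heat-pump rebates 4.39, wetland restoration 4.27 lead.
The ratio ordering already packs tightly: river cleanup, 37 k$, 184.
No other feasible combination exceeds 184.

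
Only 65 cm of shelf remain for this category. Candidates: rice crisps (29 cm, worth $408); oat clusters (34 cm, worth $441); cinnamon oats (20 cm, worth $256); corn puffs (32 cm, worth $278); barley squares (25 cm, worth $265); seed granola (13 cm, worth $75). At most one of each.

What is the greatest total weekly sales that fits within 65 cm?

By weekly sales per cm: rice crisps 14.07, oat clusters 12.97, cinnamon oats 12.80, barley squares 10.60 lead.
The ratio ordering already packs tightly: rice crisps + oat clusters, 63 cm, 849.
The closest alternative, rice crisps + cinnamon oats + seed granola, reaches only 739.

849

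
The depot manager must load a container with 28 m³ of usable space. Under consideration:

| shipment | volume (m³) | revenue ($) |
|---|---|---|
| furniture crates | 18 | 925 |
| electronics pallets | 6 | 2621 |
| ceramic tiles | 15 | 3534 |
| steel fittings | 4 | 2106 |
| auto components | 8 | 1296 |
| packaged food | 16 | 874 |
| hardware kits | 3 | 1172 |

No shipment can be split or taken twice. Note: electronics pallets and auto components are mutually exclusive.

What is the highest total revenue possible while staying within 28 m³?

9433

Taking electronics pallets + ceramic tiles + steel fittings + hardware kits: 28 m³ used, 9433 in revenue.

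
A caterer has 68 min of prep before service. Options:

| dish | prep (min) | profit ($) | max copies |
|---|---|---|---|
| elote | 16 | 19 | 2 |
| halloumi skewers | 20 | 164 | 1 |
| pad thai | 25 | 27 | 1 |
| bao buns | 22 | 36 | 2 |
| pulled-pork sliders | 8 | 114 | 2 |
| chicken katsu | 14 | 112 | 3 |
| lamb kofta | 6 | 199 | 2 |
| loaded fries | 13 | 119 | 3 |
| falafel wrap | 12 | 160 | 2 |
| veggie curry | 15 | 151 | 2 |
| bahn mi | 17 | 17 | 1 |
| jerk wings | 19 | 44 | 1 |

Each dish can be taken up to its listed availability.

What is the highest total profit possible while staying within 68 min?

2×pulled-pork sliders + 2×lamb kofta + 2×falafel wrap + veggie curry uses 67 of the 68 min and totals 1097.
That's the maximum — no swap from here does better than 1097.

1097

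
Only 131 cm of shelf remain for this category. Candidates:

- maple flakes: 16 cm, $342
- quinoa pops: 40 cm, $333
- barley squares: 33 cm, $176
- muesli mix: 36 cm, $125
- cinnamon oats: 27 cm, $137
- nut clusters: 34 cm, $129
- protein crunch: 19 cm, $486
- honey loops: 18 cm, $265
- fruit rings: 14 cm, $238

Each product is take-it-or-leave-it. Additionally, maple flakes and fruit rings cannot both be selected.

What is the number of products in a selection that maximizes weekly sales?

5

Optimal total is 1602.
One optimal bundle: maple flakes + quinoa pops + barley squares + protein crunch + honey loops (126 cm).
Any selection reaching 1602 contains exactly 5 products.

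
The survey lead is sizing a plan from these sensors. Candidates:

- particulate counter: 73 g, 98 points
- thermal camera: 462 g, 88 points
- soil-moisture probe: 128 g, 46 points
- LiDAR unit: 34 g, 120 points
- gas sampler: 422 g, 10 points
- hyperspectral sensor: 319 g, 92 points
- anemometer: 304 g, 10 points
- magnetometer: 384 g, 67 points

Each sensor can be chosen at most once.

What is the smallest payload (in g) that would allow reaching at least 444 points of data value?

1016

Look for the lowest-payload combination reaching 444.
particulate counter + thermal camera + soil-moisture probe + LiDAR unit + hyperspectral sensor: 444 data value at 1016 g.
Below 1016 g the best achievable stays under 444.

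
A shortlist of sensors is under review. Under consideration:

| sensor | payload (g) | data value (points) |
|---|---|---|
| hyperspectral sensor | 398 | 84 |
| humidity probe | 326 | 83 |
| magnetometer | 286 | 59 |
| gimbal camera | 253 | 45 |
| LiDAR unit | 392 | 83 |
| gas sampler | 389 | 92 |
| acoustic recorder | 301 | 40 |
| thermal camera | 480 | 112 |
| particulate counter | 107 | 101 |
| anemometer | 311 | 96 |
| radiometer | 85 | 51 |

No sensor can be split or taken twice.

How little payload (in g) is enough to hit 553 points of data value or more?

1896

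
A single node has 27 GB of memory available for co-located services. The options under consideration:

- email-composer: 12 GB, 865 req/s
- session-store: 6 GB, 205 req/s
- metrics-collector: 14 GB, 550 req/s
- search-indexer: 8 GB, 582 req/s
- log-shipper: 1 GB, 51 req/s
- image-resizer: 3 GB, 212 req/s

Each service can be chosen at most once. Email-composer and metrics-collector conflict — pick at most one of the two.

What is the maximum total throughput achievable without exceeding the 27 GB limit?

1710

Best packing: email-composer + search-indexer + log-shipper + image-resizer — 24 GB, 1710 total.
Next best is email-composer + session-store + search-indexer + log-shipper at 1703 (27 GB) — short by 7.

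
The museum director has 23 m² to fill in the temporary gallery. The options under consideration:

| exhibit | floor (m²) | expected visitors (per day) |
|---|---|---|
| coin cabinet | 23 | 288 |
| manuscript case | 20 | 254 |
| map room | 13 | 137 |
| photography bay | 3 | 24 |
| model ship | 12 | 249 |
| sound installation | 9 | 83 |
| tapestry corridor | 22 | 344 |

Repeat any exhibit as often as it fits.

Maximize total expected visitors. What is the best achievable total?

344

Taking the top-ratio exhibits first gives model ship + sound installation for 332 (21 m²).
Dropping model ship and sound installation frees 21 m²; slotting in tapestry corridor (22 m²) lifts the total to 344 at 22 m².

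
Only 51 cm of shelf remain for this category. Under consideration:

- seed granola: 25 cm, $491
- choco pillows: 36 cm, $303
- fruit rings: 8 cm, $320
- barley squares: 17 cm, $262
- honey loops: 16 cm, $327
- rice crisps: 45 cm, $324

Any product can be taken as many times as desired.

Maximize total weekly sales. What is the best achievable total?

6×fruit rings uses 48 of the 51 cm and totals 1920.

1920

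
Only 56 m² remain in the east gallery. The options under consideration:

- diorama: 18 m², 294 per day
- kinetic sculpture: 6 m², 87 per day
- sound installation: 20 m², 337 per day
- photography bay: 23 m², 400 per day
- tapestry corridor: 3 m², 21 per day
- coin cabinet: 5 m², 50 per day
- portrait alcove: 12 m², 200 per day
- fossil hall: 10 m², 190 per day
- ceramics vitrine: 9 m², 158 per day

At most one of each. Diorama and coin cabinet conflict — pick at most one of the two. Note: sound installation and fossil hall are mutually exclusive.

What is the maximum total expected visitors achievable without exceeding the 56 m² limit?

Taking photography bay + portrait alcove + fossil hall + ceramics vitrine: 54 m² used, 948 in expected visitors.
Runner-up diorama + kinetic sculpture + photography bay + ceramics vitrine tops out at 939.

948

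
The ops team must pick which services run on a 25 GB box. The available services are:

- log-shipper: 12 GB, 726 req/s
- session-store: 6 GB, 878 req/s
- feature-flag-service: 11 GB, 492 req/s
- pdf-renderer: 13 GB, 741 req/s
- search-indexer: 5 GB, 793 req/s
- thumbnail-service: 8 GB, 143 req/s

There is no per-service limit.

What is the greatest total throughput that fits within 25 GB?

3965

Density check — search-indexer 158.60, session-store 146.33, log-shipper 60.50, pdf-renderer 57.00 are the best per GB.
Taking 5×search-indexer: 25 GB used, 3965 in throughput.
Every other selection either busts 25 GB or fails to beat 3965.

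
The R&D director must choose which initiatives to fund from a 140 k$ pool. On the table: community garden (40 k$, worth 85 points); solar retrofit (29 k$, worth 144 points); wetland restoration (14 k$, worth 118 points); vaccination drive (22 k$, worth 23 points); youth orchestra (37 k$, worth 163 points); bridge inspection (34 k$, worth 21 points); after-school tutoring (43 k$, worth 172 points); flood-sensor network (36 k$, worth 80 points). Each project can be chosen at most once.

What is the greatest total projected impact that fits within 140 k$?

597

The ratio ordering already packs tightly: solar retrofit + wetland restoration + youth orchestra + after-school tutoring, 123 k$, 597.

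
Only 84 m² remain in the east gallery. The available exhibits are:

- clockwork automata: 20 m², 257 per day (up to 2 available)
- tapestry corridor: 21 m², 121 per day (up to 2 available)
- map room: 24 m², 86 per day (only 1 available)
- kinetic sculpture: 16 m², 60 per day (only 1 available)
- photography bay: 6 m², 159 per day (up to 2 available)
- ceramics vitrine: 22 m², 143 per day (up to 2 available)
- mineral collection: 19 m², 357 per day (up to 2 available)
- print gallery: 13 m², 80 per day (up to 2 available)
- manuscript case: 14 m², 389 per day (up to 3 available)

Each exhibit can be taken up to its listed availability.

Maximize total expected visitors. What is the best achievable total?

1881

Density check — manuscript case 27.79, photography bay 26.50, mineral collection 18.79, clockwork automata 12.85 are the best per m².
Taking the top-ratio exhibits first gives 2×photography bay + mineral collection + 3×manuscript case for 1842 (73 m²).
Dropping 2×photography bay frees 12 m²; slotting in mineral collection (19 m²) lifts the total to 1881 at 80 m².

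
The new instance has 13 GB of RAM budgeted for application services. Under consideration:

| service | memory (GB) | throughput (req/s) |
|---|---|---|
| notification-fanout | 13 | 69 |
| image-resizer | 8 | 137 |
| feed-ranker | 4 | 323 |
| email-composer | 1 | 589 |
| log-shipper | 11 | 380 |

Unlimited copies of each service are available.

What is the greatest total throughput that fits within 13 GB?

7657

Ranking by ratio (throughput/GB): email-composer 589.00, feed-ranker 80.75, log-shipper 34.55.
13×email-composer uses 13 of the 13 GB and totals 7657.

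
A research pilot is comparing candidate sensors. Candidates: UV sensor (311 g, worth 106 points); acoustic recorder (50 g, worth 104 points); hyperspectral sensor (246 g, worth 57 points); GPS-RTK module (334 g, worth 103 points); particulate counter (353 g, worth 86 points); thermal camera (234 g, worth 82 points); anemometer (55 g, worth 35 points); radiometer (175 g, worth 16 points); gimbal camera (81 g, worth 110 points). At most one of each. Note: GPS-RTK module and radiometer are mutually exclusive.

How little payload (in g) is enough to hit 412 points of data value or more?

Minimise g subject to total data value ≥ 412.
Taking UV sensor + acoustic recorder + thermal camera + anemometer + gimbal camera gives 437 (≥ 412) for 731 g.
No combination under 731 g hits 412.

731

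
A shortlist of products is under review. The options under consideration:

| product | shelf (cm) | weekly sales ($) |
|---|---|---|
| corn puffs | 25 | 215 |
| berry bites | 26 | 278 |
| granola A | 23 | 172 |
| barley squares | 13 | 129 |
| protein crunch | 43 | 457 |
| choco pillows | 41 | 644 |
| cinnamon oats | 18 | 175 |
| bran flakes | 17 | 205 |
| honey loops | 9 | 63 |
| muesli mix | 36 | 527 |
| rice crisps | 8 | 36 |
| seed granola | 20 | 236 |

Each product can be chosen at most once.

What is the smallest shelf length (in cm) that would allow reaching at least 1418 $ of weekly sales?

Look for the lowest-shelf combination reaching 1418.
Taking berry bites + choco pillows + muesli mix gives 1449 (≥ 1418) for 103 cm.
Below 103 cm the best achievable stays under 1418.

103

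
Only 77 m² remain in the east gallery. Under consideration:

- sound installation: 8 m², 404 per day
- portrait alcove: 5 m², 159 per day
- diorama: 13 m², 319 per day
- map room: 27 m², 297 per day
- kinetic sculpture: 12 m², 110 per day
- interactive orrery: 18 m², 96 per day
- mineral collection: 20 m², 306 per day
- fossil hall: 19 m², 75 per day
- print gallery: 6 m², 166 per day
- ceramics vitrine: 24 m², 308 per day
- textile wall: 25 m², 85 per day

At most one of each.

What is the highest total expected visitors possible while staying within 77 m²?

1662

The ratio ordering already packs tightly: sound installation + portrait alcove + diorama + mineral collection + print gallery + ceramics vitrine, 76 m², 1662.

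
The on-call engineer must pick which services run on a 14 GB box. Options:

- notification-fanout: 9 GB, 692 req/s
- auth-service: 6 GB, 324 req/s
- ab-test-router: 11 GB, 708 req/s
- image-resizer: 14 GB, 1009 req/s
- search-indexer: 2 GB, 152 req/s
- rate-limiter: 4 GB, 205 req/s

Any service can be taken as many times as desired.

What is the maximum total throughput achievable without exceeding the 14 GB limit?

The ratio heuristic lands on notification-fanout + 2×search-indexer (996) but leaves 1 GB idle.
Dropping notification-fanout frees 9 GB; slotting in 5×search-indexer (10 GB) lifts the total to 1064 at 14 GB.

1064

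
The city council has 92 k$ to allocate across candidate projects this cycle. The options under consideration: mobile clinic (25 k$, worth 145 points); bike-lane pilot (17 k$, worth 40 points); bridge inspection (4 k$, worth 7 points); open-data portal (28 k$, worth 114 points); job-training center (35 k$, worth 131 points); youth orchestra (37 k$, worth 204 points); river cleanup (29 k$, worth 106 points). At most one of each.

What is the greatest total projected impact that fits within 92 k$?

463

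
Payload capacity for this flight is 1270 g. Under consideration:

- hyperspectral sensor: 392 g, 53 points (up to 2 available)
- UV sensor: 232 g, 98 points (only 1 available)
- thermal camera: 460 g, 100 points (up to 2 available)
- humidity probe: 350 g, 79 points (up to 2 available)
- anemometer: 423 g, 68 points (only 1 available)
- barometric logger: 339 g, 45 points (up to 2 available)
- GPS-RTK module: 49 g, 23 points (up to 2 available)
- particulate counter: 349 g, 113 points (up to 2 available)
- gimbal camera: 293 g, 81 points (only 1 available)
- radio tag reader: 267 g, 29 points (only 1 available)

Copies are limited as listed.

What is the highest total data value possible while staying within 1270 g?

405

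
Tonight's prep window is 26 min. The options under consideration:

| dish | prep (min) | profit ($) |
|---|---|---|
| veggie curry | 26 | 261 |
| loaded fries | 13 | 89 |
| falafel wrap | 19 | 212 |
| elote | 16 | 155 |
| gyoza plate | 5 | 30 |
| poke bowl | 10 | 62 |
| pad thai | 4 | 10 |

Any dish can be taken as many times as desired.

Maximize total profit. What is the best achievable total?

Density check — falafel wrap 11.16, veggie curry 10.04, elote 9.69, loaded fries 6.85 are the best per min.
Greedy by ratio would take falafel wrap + gyoza plate: 24 min used, total 242.
Dropping falafel wrap and gyoza plate frees 24 min; slotting in veggie curry (26 min) lifts the total to 261 at 26 min.
Nothing else within 26 min beats 261.

261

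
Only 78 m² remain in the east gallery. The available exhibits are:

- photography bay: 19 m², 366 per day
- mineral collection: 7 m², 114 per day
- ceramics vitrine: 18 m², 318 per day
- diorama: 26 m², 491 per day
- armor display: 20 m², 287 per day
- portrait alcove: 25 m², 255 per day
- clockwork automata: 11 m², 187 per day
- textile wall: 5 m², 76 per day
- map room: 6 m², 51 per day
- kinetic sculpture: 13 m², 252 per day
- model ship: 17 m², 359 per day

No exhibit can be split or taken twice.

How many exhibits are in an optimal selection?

The maximum expected visitors within 78 m² is 1482.
photography bay + ceramics vitrine + clockwork automata + kinetic sculpture + model ship hits 1482 at 78 m².
Every optimal selection uses 5 exhibits.

5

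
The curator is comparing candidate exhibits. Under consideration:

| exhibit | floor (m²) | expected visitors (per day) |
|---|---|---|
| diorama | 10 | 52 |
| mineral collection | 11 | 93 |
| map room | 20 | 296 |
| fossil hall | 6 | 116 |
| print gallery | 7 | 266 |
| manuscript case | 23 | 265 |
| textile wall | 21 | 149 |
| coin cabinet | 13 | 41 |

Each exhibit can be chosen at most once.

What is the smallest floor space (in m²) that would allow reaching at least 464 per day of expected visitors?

Minimise m² subject to total expected visitors ≥ 464.
mineral collection + fossil hall + print gallery: 475 expected visitors at 24 m².
Below 24 m² the best achievable stays under 464.

24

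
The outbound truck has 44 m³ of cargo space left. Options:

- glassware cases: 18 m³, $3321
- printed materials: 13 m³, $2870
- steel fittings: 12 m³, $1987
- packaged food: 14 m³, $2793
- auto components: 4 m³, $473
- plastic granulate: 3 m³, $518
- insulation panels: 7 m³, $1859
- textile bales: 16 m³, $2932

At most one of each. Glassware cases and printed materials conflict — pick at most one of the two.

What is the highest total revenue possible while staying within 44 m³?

8652

The ratio heuristic lands on printed materials + packaged food + auto components + plastic granulate + insulation panels (8513) but leaves 3 m³ idle.
The 14 m³ tied up in packaged food is better spent on textile bales — total rises to 8652 (43 m³).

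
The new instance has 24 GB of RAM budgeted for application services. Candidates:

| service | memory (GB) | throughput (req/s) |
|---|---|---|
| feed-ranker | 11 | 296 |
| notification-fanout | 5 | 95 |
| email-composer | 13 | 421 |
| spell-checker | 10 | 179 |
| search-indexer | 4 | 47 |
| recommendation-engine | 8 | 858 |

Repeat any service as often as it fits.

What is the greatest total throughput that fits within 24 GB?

Density check — recommendation-engine 107.25, email-composer 32.38, feed-ranker 26.91 are the best per GB.
Best packing: 3×recommendation-engine — 24 GB, 2574 total.

2574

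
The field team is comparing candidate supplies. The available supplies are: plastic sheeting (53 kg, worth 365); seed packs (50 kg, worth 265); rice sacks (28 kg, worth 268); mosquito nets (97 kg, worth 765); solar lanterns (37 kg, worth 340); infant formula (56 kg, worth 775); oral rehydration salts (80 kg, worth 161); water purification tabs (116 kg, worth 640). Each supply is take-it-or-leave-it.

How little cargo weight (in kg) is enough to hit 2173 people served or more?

Need the lightest bundle worth ≥ 2173.
Taking plastic sheeting + rice sacks + mosquito nets + infant formula gives 2173 (≥ 2173) for 234 kg.
Any bundle with less than 234 kg falls short of 2173.

234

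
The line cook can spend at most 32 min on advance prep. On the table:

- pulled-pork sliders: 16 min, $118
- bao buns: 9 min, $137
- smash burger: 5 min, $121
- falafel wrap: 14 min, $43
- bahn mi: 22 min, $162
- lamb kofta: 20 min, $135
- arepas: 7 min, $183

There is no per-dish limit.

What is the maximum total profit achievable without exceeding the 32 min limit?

791

A density-first pass picks 4×arepas — 732 at 28 min.
The 7 min tied up in arepas is better spent on 2×smash burger — total rises to 791 (31 min).
That's the maximum — no swap from here does better than 791.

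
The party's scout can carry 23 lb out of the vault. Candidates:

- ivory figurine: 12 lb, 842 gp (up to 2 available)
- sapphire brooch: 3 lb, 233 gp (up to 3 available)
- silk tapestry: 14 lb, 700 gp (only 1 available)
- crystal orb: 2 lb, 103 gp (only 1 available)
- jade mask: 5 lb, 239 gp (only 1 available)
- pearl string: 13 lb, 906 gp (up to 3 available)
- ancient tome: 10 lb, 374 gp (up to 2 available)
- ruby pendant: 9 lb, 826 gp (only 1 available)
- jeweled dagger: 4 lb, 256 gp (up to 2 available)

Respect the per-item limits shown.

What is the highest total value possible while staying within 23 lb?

1804

The ratio heuristic lands on 3×sapphire brooch + ruby pendant + jeweled dagger (1781) but leaves 1 lb idle.
Replace sapphire brooch with jeweled dagger: the trade gains 23 net, giving 1804 at 23 lb.
No other feasible combination exceeds 1804.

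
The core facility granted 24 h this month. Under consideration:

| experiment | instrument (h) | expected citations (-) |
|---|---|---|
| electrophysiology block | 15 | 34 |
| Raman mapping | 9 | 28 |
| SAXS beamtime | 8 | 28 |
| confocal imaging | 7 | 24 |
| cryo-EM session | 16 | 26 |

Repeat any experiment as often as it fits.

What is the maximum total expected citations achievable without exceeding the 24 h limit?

84

Best packing: 3×SAXS beamtime — 24 h, 84 total.
Nothing else within 24 h beats 84.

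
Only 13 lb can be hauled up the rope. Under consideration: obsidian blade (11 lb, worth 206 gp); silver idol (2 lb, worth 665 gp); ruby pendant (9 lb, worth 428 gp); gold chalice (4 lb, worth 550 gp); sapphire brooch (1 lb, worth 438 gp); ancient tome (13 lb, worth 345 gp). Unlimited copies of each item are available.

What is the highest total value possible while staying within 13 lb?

5694

The ratio ordering already packs tightly: 13×sapphire brooch, 13 lb, 5694.
Nothing else within 13 lb beats 5694.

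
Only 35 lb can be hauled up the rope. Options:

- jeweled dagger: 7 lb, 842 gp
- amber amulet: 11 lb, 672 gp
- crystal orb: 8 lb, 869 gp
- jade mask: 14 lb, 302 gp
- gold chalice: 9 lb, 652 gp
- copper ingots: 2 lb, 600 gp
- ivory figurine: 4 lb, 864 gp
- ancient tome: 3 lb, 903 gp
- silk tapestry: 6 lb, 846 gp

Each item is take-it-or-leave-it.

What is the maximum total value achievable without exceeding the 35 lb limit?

The ratio ordering already packs tightly: jeweled dagger + crystal orb + copper ingots + ivory figurine + ancient tome + silk tapestry, 30 lb, 4924.

4924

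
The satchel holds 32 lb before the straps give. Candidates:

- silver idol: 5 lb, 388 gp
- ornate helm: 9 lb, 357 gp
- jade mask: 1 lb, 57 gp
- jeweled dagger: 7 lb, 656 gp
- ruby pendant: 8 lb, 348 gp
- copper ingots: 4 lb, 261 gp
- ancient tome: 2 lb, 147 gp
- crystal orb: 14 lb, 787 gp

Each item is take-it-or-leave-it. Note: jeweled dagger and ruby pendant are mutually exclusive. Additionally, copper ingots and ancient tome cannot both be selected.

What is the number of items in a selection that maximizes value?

Best achievable value is 2149.
For example silver idol + jade mask + jeweled dagger + copper ingots + crystal orb achieves it, using 31 lb.
Every optimal selection uses 5 items.

5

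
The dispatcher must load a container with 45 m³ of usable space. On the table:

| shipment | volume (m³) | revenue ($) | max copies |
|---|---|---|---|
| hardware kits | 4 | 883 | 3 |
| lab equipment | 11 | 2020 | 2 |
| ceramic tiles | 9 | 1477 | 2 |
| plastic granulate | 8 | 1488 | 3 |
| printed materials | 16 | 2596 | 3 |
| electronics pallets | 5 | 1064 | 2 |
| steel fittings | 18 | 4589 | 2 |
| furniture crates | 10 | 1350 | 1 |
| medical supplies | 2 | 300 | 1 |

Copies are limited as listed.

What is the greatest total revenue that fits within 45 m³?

11125

Density check — steel fittings 254.94, hardware kits 220.75, electronics pallets 212.80, plastic granulate 186.00 are the best per m³.
Taking the top-ratio shipments first gives 2×hardware kits + 2×steel fittings for 10944 (44 m³).
The 4 m³ tied up in hardware kits is better spent on electronics pallets — total rises to 11125 (45 m³).
No other feasible combination exceeds 11125.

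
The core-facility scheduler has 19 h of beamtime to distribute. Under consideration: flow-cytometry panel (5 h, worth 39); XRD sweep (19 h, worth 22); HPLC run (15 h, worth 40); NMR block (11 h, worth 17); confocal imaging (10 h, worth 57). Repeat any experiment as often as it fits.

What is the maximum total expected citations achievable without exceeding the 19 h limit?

117

Taking 3×flow-cytometry panel: 15 h used, 117 in expected citations.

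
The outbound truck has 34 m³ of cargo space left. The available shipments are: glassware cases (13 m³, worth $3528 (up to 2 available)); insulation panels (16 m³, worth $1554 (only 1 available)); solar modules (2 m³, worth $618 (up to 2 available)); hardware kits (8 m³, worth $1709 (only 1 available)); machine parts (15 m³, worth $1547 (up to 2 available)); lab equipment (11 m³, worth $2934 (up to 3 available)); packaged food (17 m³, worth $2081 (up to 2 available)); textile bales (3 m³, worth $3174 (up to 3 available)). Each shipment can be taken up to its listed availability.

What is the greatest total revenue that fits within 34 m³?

Density check — textile bales 1058.00, solar modules 309.00, glassware cases 271.38, lab equipment 266.73 are the best per m³.
Greedy by ratio would take glassware cases + 2×solar modules + hardware kits + 3×textile bales: 34 m³ used, total 15995.
Replace glassware cases and solar modules and hardware kits with 2×lab equipment: the trade gains 13 net, giving 16008 at 33 m³.
That's the maximum — no swap from here does better than 16008.

16008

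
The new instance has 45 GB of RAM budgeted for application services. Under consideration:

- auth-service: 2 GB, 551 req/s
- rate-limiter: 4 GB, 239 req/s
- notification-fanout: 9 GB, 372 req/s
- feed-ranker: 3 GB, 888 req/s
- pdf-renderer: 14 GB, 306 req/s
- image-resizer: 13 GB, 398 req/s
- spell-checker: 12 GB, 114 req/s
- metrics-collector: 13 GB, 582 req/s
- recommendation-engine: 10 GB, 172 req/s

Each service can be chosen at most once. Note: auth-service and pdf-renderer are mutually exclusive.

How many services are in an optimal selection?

6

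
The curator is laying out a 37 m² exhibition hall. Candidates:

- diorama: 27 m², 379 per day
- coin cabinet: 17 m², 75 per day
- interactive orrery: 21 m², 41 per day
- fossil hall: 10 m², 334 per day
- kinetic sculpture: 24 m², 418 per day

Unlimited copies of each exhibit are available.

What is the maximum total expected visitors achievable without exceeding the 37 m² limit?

Density check — fossil hall 33.40, kinetic sculpture 17.42, diorama 14.04, coin cabinet 4.41 are the best per m².
3×fossil hall uses 30 of the 37 m² and totals 1002.

1002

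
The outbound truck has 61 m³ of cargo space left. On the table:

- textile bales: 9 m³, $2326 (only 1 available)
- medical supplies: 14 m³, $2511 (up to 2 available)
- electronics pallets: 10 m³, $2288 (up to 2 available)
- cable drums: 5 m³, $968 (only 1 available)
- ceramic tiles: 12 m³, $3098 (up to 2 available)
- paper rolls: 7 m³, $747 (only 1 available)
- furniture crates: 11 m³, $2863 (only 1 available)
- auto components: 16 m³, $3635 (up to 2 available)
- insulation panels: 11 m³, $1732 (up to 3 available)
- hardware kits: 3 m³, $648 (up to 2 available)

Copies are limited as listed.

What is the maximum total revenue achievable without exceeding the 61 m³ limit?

15020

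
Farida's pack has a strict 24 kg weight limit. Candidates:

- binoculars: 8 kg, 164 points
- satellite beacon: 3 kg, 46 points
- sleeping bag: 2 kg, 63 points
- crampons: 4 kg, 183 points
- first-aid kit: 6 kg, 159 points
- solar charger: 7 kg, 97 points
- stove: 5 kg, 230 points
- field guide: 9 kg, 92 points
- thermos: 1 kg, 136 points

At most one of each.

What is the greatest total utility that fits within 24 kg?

872

By utility per kg: thermos 136.00, stove 46.00, crampons 45.75, sleeping bag 31.50 lead.
Taking the top-ratio items first gives satellite beacon + sleeping bag + crampons + first-aid kit + stove + thermos for 817 (21 kg).
The 5 kg tied up in satellite beacon and sleeping bag is better spent on binoculars — total rises to 872 (24 kg).
The closest alternative, binoculars + satellite beacon + sleeping bag + crampons + stove + thermos, reaches only 822.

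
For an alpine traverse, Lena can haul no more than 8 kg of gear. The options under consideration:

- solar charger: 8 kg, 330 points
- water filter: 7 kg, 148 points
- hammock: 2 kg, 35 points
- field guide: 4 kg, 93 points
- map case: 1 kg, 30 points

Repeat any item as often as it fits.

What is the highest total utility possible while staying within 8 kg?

Solar charger uses 8 of the 8 kg and totals 330.
No other feasible combination exceeds 330.

330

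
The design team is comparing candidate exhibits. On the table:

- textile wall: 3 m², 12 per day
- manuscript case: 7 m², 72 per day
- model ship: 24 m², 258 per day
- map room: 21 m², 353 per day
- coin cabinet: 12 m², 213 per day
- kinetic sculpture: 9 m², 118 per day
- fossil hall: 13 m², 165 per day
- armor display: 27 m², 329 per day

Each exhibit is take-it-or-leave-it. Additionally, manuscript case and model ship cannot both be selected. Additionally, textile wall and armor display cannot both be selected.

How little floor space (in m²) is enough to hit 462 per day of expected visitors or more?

Need the lightest bundle worth ≥ 462.
map room + kinetic sculpture: 471 expected visitors at 30 m².
No combination under 30 m² hits 462.

30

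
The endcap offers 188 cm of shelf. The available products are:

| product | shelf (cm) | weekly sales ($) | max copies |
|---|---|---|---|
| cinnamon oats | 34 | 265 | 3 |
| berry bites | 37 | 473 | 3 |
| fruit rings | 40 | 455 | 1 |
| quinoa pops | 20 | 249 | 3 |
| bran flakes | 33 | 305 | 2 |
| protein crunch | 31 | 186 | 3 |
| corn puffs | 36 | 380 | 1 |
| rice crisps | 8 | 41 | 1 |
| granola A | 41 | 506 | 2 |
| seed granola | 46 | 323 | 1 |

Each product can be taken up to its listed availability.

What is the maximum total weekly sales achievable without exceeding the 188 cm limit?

Ranking by ratio (weekly sales/cm): berry bites 12.78, quinoa pops 12.45, granola A 12.34, fruit rings 11.38.
A density-first pass picks 3×berry bites + 3×quinoa pops + rice crisps — 2207 at 179 cm.
Replace 3×quinoa pops and rice crisps with corn puffs + granola A: the trade gains 98 net, giving 2305 at 188 cm.
Nothing else within 188 cm beats 2305.

2305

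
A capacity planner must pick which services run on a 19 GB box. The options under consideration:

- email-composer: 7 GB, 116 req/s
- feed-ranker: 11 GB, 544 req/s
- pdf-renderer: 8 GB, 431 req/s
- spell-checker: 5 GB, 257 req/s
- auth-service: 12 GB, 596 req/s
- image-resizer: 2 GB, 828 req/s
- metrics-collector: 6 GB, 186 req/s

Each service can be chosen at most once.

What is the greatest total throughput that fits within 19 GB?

1681

The ratio heuristic lands on pdf-renderer + spell-checker + image-resizer (1516) but leaves 4 GB idle.
Dropping pdf-renderer frees 8 GB; slotting in auth-service (12 GB) lifts the total to 1681 at 19 GB.
The closest alternative, feed-ranker + spell-checker + image-resizer, reaches only 1629.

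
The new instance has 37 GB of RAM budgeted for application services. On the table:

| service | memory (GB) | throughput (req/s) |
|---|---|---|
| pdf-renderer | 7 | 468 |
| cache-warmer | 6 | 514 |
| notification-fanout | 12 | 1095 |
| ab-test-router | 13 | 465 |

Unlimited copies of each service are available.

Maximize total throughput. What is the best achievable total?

3285

Best packing: 3×notification-fanout — 36 GB, 3285 total.
Every other selection either busts 37 GB or fails to beat 3285.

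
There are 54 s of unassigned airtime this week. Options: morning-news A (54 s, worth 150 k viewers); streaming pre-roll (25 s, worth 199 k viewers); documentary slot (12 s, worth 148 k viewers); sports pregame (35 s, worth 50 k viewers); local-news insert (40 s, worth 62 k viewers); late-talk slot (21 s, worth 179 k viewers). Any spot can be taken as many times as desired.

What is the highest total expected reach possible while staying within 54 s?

By expected reach per s: documentary slot 12.33, late-talk slot 8.52, streaming pre-roll 7.96 lead.
The ratio ordering already packs tightly: 4×documentary slot, 48 s, 592.
The spare 6 s is too small for any remaining spot, and no exchange beats 592.

592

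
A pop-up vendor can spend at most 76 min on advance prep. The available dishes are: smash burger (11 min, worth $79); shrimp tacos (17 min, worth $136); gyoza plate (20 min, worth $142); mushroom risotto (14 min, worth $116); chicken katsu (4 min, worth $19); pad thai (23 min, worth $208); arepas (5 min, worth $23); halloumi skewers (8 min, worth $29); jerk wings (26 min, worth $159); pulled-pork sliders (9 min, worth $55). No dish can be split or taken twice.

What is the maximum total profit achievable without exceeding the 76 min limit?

602

Taking the top-ratio dishes first gives smash burger + shrimp tacos + mushroom risotto + pad thai + pulled-pork sliders for 594 (74 min).
The 20 min tied up in smash burger and pulled-pork sliders is better spent on gyoza plate — total rises to 602 (74 min).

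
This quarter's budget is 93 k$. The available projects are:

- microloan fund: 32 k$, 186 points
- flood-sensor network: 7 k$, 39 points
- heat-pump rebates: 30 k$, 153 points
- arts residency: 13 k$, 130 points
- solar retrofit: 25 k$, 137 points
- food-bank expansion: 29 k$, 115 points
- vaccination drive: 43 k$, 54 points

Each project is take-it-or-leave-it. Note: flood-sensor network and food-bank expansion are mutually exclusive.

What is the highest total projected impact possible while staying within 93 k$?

508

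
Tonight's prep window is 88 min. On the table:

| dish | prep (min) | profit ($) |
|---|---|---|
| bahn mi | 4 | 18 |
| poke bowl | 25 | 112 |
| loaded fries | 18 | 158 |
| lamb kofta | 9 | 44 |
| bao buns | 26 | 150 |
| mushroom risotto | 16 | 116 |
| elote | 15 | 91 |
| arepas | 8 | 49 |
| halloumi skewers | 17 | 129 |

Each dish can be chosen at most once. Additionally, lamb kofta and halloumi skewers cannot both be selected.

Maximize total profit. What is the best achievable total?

602

Best packing: loaded fries + bao buns + mushroom risotto + arepas + halloumi skewers — 85 min, 602 total.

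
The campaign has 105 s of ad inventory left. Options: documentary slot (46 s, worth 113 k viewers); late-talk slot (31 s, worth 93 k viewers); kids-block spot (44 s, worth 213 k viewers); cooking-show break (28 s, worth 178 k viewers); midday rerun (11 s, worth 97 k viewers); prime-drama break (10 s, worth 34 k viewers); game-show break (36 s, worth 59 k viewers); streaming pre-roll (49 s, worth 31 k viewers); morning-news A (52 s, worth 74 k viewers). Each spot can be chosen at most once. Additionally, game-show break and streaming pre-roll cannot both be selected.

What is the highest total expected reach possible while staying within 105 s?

522

Ranking by ratio (expected reach/s): midday rerun 8.82, cooking-show break 6.36, kids-block spot 4.84, prime-drama break 3.40.
Best packing: kids-block spot + cooking-show break + midday rerun + prime-drama break — 93 s, 522 total.
Nothing else feasible within 105 s beats 522.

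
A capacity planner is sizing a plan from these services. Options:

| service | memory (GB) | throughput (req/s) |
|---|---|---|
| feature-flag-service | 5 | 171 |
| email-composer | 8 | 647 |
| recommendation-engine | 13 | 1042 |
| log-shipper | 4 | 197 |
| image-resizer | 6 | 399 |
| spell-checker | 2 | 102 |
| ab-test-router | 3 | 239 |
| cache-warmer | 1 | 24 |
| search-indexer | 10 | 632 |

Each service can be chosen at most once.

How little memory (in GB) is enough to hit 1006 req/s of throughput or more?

13

Need the lightest bundle worth ≥ 1006.
Taking recommendation-engine gives 1042 (≥ 1006) for 13 GB.
No combination under 13 GB hits 1006.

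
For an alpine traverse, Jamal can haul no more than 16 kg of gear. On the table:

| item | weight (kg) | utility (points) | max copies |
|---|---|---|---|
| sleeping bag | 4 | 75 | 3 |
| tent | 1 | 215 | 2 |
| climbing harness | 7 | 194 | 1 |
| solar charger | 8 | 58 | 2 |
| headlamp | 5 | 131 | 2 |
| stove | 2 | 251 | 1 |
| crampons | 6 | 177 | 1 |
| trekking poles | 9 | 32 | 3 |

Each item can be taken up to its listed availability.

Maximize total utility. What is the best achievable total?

Density check — tent 215.00, stove 125.50, crampons 29.50, climbing harness 27.71 are the best per kg.
A density-first pass picks 2×tent + headlamp + stove + crampons — 989 at 15 kg.
Dropping crampons frees 6 kg; slotting in climbing harness (7 kg) lifts the total to 1006 at 16 kg.
Nothing else within 16 kg beats 1006.

1006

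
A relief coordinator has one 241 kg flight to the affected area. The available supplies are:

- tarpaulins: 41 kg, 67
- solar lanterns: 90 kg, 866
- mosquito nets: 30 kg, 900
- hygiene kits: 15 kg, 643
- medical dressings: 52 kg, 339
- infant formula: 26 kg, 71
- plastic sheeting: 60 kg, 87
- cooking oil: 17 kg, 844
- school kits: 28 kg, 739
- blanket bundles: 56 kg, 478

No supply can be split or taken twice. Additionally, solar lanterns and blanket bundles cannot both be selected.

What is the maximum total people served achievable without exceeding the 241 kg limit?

4331

Taking solar lanterns + mosquito nets + hygiene kits + medical dressings + cooking oil + school kits: 232 kg used, 4331 in people served.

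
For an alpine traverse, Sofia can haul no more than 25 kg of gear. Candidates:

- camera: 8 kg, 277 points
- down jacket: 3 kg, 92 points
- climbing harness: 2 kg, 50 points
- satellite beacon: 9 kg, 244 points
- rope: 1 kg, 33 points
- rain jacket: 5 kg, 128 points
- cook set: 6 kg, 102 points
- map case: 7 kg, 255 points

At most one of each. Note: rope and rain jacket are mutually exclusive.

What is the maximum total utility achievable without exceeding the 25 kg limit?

809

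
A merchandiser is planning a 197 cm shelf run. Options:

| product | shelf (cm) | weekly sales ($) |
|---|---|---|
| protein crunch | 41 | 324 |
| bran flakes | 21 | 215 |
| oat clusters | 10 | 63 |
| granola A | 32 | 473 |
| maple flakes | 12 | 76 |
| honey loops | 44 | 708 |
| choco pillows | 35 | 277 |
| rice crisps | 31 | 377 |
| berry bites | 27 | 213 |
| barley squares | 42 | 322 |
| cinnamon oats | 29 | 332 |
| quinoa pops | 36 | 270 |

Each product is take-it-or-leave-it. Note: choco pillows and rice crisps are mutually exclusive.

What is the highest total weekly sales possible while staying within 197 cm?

2394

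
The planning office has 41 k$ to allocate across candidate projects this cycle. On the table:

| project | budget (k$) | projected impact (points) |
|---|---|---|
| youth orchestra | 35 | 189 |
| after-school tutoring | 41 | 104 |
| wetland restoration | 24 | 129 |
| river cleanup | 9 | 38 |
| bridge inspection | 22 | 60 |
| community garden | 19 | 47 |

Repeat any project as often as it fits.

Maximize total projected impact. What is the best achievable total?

189

Best packing: youth orchestra — 35 k$, 189 total.
Every other selection either busts 41 k$ or fails to beat 189.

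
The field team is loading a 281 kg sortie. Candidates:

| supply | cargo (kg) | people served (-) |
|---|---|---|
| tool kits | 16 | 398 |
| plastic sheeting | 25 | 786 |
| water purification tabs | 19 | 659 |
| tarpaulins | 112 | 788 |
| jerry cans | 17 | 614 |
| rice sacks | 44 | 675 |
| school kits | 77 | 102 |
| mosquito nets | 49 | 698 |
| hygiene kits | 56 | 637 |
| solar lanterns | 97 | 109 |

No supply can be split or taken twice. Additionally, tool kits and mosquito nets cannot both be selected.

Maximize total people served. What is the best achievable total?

Density check — jerry cans 36.12, water purification tabs 34.68, plastic sheeting 31.44, tool kits 24.88 are the best per kg.
Plastic sheeting + water purification tabs + tarpaulins + jerry cans + rice sacks + mosquito nets uses 266 of the 281 kg and totals 4220.
Every other selection either busts 281 kg or breaks a pairing rule or fails to beat 4220.

4220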